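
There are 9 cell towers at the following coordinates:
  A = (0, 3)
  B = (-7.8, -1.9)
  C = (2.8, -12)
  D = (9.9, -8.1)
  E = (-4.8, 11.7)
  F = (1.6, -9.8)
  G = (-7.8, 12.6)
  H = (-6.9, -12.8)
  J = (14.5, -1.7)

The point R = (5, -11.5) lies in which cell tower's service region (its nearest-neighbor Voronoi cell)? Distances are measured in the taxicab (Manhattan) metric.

C

d(R,A) = |5−0| + |-11.5−3| = 5 + 14.5 = 19.5
d(R,B) = |5−(-7.8)| + |-11.5−(-1.9)| = 12.8 + 9.6 = 22.4
d(R,C) = |5−2.8| + |-11.5−(-12)| = 2.2 + 0.5 = 2.7
d(R,D) = |5−9.9| + |-11.5−(-8.1)| = 4.9 + 3.4 = 8.3
d(R,E) = |5−(-4.8)| + |-11.5−11.7| = 9.8 + 23.2 = 33
d(R,F) = |5−1.6| + |-11.5−(-9.8)| = 3.4 + 1.7 = 5.1
d(R,G) = |5−(-7.8)| + |-11.5−12.6| = 12.8 + 24.1 = 36.9
d(R,H) = |5−(-6.9)| + |-11.5−(-12.8)| = 11.9 + 1.3 = 13.2
d(R,J) = |5−14.5| + |-11.5−(-1.7)| = 9.5 + 9.8 = 19.3
The smallest is to C, so R lies in the Voronoi region of C.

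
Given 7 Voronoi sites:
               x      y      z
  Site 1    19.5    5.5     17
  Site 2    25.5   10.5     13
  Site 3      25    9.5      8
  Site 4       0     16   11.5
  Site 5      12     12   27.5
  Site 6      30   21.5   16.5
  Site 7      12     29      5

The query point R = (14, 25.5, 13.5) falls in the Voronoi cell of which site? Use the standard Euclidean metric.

Site 7

Since √ is increasing, it suffices to compare squared distances:
d²(R, Site 1) = (14−19.5)² + (25.5−5.5)² + (13.5−17)² = 30.25 + 400 + 12.25 = 442.5
d²(R, Site 2) = (14−25.5)² + (25.5−10.5)² + (13.5−13)² = 132.25 + 225 + 0.25 = 357.5
d²(R, Site 3) = (14−25)² + (25.5−9.5)² + (13.5−8)² = 121 + 256 + 30.25 = 407.25
d²(R, Site 4) = (14−0)² + (25.5−16)² + (13.5−11.5)² = 196 + 90.25 + 4 = 290.25
d²(R, Site 5) = (14−12)² + (25.5−12)² + (13.5−27.5)² = 4 + 182.25 + 196 = 382.25
d²(R, Site 6) = (14−30)² + (25.5−21.5)² + (13.5−16.5)² = 256 + 16 + 9 = 281
d²(R, Site 7) = (14−12)² + (25.5−29)² + (13.5−5)² = 4 + 12.25 + 72.25 = 88.5
The smallest is to Site 7, so R lies in the Voronoi region of Site 7.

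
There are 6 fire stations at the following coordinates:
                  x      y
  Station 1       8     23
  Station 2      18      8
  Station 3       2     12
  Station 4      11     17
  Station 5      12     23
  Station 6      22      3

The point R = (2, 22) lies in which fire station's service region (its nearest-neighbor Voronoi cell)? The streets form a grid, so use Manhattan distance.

Station 1

d(R, Station 1) = |2−8| + |22−23| = 6 + 1 = 7
d(R, Station 2) = |2−18| + |22−8| = 16 + 14 = 30
d(R, Station 3) = |2−2| + |22−12| = 0 + 10 = 10
d(R, Station 4) = |2−11| + |22−17| = 9 + 5 = 14
d(R, Station 5) = |2−12| + |22−23| = 10 + 1 = 11
d(R, Station 6) = |2−22| + |22−3| = 20 + 19 = 39
Minimum is at Station 1.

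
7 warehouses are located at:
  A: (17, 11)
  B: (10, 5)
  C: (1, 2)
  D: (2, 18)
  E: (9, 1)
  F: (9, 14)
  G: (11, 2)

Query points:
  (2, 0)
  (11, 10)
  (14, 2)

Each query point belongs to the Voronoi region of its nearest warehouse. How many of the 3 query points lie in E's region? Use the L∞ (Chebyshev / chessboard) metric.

(2, 0) — d to each: A:15, B:8, C:2, D:18, E:7, F:14, G:9 → nearest is C
(11, 10) — d to each: A:6, B:5, C:10, D:9, E:9, F:4, G:8 → nearest is F
(14, 2) — d to each: A:9, B:4, C:13, D:16, E:5, F:12, G:3 → nearest is G
0 of the 3 points have E as nearest.

0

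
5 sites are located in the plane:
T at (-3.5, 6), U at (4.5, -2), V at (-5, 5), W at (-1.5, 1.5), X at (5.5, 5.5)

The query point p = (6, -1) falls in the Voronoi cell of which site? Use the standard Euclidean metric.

U

Compare squared distances (the ordering matches that of the actual distances):
|pT|² = 90.25 + 49 = 139.25
|pU|² = 2.25 + 1 = 3.25
|pV|² = 121 + 36 = 157
|pW|² = 56.25 + 6.25 = 62.5
|pX|² = 0.25 + 42.25 = 42.5
U is nearest.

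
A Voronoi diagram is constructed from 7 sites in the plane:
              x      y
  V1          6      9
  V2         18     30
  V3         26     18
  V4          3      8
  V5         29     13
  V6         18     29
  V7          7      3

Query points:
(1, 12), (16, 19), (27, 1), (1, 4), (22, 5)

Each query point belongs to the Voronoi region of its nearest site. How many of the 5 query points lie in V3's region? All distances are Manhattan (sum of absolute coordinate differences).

1

(1, 12) — d to each: V1:8, V2:35, V3:31, V4:6, V5:29, V6:34, V7:15 → nearest is V4
(16, 19) — d to each: V1:20, V2:13, V3:11, V4:24, V5:19, V6:12, V7:25 → nearest is V3
(27, 1) — d to each: V1:29, V2:38, V3:18, V4:31, V5:14, V6:37, V7:22 → nearest is V5
(1, 4) — d to each: V1:10, V2:43, V3:39, V4:6, V5:37, V6:42, V7:7 → nearest is V4
(22, 5) — d to each: V1:20, V2:29, V3:17, V4:22, V5:15, V6:28, V7:17 → nearest is V5
1 of the 5 points has V3 as nearest.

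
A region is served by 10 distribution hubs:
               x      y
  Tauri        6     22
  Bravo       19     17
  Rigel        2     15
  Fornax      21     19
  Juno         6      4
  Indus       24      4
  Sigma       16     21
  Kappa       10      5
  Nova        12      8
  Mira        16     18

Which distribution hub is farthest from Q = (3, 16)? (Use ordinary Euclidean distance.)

Since √ is increasing, it suffices to compare squared distances:
d²(Q, Tauri) = (3−6)² + (16−22)² = 9 + 36 = 45
d²(Q, Bravo) = (3−19)² + (16−17)² = 256 + 1 = 257
d²(Q, Rigel) = (3−2)² + (16−15)² = 1 + 1 = 2
d²(Q, Fornax) = (3−21)² + (16−19)² = 324 + 9 = 333
d²(Q, Juno) = (3−6)² + (16−4)² = 9 + 144 = 153
d²(Q, Indus) = (3−24)² + (16−4)² = 441 + 144 = 585
d²(Q, Sigma) = (3−16)² + (16−21)² = 169 + 25 = 194
d²(Q, Kappa) = (3−10)² + (16−5)² = 49 + 121 = 170
d²(Q, Nova) = (3−12)² + (16−8)² = 81 + 64 = 145
d²(Q, Mira) = (3−16)² + (16−18)² = 169 + 4 = 173
The largest is to Indus.

Indus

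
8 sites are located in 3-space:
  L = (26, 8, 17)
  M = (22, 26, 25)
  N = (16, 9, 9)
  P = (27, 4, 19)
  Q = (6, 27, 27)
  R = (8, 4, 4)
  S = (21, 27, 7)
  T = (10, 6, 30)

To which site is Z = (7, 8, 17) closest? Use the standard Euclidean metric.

Squared Euclidean distances:
|ZL|² = (7−26)² + (8−8)² + (17−17)² = 361 + 0 + 0 = 361
|ZM|² = (7−22)² + (8−26)² + (17−25)² = 225 + 324 + 64 = 613
|ZN|² = (7−16)² + (8−9)² + (17−9)² = 81 + 1 + 64 = 146
|ZP|² = (7−27)² + (8−4)² + (17−19)² = 400 + 16 + 4 = 420
|ZQ|² = (7−6)² + (8−27)² + (17−27)² = 1 + 361 + 100 = 462
|ZR|² = (7−8)² + (8−4)² + (17−4)² = 1 + 16 + 169 = 186
|ZS|² = (7−21)² + (8−27)² + (17−7)² = 196 + 361 + 100 = 657
|ZT|² = (7−10)² + (8−6)² + (17−30)² = 9 + 4 + 169 = 182
N is nearest.

N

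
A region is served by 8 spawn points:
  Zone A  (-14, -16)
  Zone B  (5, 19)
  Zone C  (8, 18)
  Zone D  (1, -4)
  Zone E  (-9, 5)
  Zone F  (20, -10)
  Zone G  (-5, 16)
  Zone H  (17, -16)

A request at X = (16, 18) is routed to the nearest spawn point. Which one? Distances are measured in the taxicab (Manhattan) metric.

d(X, Zone A) = |16−(-14)| + |18−(-16)| = 30 + 34 = 64
d(X, Zone B) = |16−5| + |18−19| = 11 + 1 = 12
d(X, Zone C) = |16−8| + |18−18| = 8 + 0 = 8
d(X, Zone D) = |16−1| + |18−(-4)| = 15 + 22 = 37
d(X, Zone E) = |16−(-9)| + |18−5| = 25 + 13 = 38
d(X, Zone F) = |16−20| + |18−(-10)| = 4 + 28 = 32
d(X, Zone G) = |16−(-5)| + |18−16| = 21 + 2 = 23
d(X, Zone H) = |16−17| + |18−(-16)| = 1 + 34 = 35
Zone C is nearest.

Zone C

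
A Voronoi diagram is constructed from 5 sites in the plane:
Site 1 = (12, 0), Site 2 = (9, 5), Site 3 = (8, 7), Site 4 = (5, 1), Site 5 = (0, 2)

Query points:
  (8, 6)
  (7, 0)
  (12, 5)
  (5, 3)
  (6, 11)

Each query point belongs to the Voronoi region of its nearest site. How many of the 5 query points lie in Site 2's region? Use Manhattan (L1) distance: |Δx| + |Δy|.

(8, 6) — d to each: Site 1:10, Site 2:2, Site 3:1, Site 4:8, Site 5:12 → nearest is Site 3
(7, 0) — d to each: Site 1:5, Site 2:7, Site 3:8, Site 4:3, Site 5:9 → nearest is Site 4
(12, 5) — d to each: Site 1:5, Site 2:3, Site 3:6, Site 4:11, Site 5:15 → nearest is Site 2
(5, 3) — d to each: Site 1:10, Site 2:6, Site 3:7, Site 4:2, Site 5:6 → nearest is Site 4
(6, 11) — d to each: Site 1:17, Site 2:9, Site 3:6, Site 4:11, Site 5:15 → nearest is Site 3
1 of the 5 points has Site 2 as nearest.

1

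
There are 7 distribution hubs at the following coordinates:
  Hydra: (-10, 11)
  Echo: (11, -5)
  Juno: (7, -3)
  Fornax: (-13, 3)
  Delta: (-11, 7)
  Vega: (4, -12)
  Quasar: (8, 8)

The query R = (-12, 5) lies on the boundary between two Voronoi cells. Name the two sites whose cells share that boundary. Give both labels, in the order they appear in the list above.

Squared distances from R to each site:
d²(R, Hydra) = 4 + 36 = 40
d²(R, Echo) = 529 + 100 = 629
d²(R, Juno) = 361 + 64 = 425
d²(R, Fornax) = 1 + 4 = 5
d²(R, Delta) = 1 + 4 = 5
d²(R, Vega) = 256 + 289 = 545
d²(R, Quasar) = 400 + 9 = 409
R is equidistant from Fornax and Delta (both at squared distance 5), and every other site is strictly farther — so R lies on the Fornax–Delta Voronoi edge.

Fornax and Delta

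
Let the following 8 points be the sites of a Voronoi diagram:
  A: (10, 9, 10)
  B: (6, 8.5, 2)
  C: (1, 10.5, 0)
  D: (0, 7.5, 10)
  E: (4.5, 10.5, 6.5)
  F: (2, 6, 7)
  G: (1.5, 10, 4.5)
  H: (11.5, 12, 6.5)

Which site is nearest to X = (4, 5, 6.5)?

F

Compare squared distances (the ordering matches that of the actual distances):
|XA|² = (4−10)² + (5−9)² + (6.5−10)² = 36 + 16 + 12.25 = 64.25
|XB|² = (4−6)² + (5−8.5)² + (6.5−2)² = 4 + 12.25 + 20.25 = 36.5
|XC|² = (4−1)² + (5−10.5)² + (6.5−0)² = 9 + 30.25 + 42.25 = 81.5
|XD|² = (4−0)² + (5−7.5)² + (6.5−10)² = 16 + 6.25 + 12.25 = 34.5
|XE|² = (4−4.5)² + (5−10.5)² + (6.5−6.5)² = 0.25 + 30.25 + 0 = 30.5
|XF|² = (4−2)² + (5−6)² + (6.5−7)² = 4 + 1 + 0.25 = 5.25
|XG|² = (4−1.5)² + (5−10)² + (6.5−4.5)² = 6.25 + 25 + 4 = 35.25
|XH|² = (4−11.5)² + (5−12)² + (6.5−6.5)² = 56.25 + 49 + 0 = 105.25
The smallest is to F, so X lies in the Voronoi region of F.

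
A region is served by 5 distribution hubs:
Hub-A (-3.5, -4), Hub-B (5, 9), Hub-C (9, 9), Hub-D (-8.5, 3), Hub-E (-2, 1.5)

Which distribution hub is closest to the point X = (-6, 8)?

Hub-D

Compare squared distances (the ordering matches that of the actual distances):
d²(X, Hub-A) = (-6−(-3.5))² + (8−(-4))² = 6.25 + 144 = 150.25
d²(X, Hub-B) = (-6−5)² + (8−9)² = 121 + 1 = 122
d²(X, Hub-C) = (-6−9)² + (8−9)² = 225 + 1 = 226
d²(X, Hub-D) = (-6−(-8.5))² + (8−3)² = 6.25 + 25 = 31.25
d²(X, Hub-E) = (-6−(-2))² + (8−1.5)² = 16 + 42.25 = 58.25
Hub-D is nearest.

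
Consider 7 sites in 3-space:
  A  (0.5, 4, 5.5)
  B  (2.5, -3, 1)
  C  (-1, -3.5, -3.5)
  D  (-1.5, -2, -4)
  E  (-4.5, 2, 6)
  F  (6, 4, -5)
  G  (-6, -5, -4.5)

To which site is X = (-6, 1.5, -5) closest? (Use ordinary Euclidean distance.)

D

Since √ is increasing, it suffices to compare squared distances:
|XA|² = (-6−0.5)² + (1.5−4)² + (-5−5.5)² = 42.25 + 6.25 + 110.25 = 158.75
|XB|² = (-6−2.5)² + (1.5−(-3))² + (-5−1)² = 72.25 + 20.25 + 36 = 128.5
|XC|² = (-6−(-1))² + (1.5−(-3.5))² + (-5−(-3.5))² = 25 + 25 + 2.25 = 52.25
|XD|² = (-6−(-1.5))² + (1.5−(-2))² + (-5−(-4))² = 20.25 + 12.25 + 1 = 33.5
|XE|² = (-6−(-4.5))² + (1.5−2)² + (-5−6)² = 2.25 + 0.25 + 121 = 123.5
|XF|² = (-6−6)² + (1.5−4)² + (-5−(-5))² = 144 + 6.25 + 0 = 150.25
|XG|² = (-6−(-6))² + (1.5−(-5))² + (-5−(-4.5))² = 0 + 42.25 + 0.25 = 42.5
The smallest is to D, so X lies in the Voronoi region of D.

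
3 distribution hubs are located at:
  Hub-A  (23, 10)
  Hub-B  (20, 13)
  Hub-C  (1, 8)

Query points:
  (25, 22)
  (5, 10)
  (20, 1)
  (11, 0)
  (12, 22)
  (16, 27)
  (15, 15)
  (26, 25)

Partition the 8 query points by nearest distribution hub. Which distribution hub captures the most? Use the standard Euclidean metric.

Hub-B

(25, 22) — d² to each: Hub-A:148, Hub-B:106, Hub-C:772 → nearest is Hub-B
(5, 10) — d² to each: Hub-A:324, Hub-B:234, Hub-C:20 → nearest is Hub-C
(20, 1) — d² to each: Hub-A:90, Hub-B:144, Hub-C:410 → nearest is Hub-A
(11, 0) — d² to each: Hub-A:244, Hub-B:250, Hub-C:164 → nearest is Hub-C
(12, 22) — d² to each: Hub-A:265, Hub-B:145, Hub-C:317 → nearest is Hub-B
(16, 27) — d² to each: Hub-A:338, Hub-B:212, Hub-C:586 → nearest is Hub-B
(15, 15) — d² to each: Hub-A:89, Hub-B:29, Hub-C:245 → nearest is Hub-B
(26, 25) — d² to each: Hub-A:234, Hub-B:180, Hub-C:914 → nearest is Hub-B
Tally — Hub-A:1, Hub-B:5, Hub-C:2. Hub-B captures the most (5).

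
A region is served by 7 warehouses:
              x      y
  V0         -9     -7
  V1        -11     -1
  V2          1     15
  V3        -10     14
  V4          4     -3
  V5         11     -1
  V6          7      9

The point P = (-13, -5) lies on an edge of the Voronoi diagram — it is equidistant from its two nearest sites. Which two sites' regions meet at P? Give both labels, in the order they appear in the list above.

Squared distances from P to each site:
|PV0|² = (-13−(-9))² + (-5−(-7))² = 16 + 4 = 20
|PV1|² = (-13−(-11))² + (-5−(-1))² = 4 + 16 = 20
|PV2|² = (-13−1)² + (-5−15)² = 196 + 400 = 596
|PV3|² = (-13−(-10))² + (-5−14)² = 9 + 361 = 370
|PV4|² = (-13−4)² + (-5−(-3))² = 289 + 4 = 293
|PV5|² = (-13−11)² + (-5−(-1))² = 576 + 16 = 592
|PV6|² = (-13−7)² + (-5−9)² = 400 + 196 = 596
P is equidistant from V0 and V1 (both at squared distance 20), and every other site is strictly farther — so P lies on the V0–V1 Voronoi edge.

V0 and V1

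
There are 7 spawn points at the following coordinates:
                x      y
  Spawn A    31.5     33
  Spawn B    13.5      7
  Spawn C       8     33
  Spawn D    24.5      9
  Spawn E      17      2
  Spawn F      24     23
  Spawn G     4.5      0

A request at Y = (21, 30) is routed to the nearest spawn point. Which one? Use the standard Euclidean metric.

Spawn F

Since √ is increasing, it suffices to compare squared distances:
d²(Y, Spawn A) = (21−31.5)² + (30−33)² = 110.25 + 9 = 119.25
d²(Y, Spawn B) = (21−13.5)² + (30−7)² = 56.25 + 529 = 585.25
d²(Y, Spawn C) = (21−8)² + (30−33)² = 169 + 9 = 178
d²(Y, Spawn D) = (21−24.5)² + (30−9)² = 12.25 + 441 = 453.25
d²(Y, Spawn E) = (21−17)² + (30−2)² = 16 + 784 = 800
d²(Y, Spawn F) = (21−24)² + (30−23)² = 9 + 49 = 58
d²(Y, Spawn G) = (21−4.5)² + (30−0)² = 272.25 + 900 = 1172.25
Spawn F is nearest.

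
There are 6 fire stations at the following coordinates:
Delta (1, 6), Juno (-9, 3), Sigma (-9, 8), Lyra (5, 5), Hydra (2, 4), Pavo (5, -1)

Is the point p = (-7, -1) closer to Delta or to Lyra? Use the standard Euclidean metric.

Compare squared distances:
d²(p, Delta) = (-7−1)² + (-1−6)² = 64 + 49 = 113
d²(p, Lyra) = (-7−5)² + (-1−5)² = 144 + 36 = 180
113 < 180, so Delta is closer.

Delta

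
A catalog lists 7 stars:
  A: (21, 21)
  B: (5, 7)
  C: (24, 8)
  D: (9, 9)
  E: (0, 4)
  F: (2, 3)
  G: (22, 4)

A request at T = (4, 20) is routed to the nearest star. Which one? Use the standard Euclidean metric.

Compare squared distances (the ordering matches that of the actual distances):
|TA|² = 289 + 1 = 290
|TB|² = 1 + 169 = 170
|TC|² = 400 + 144 = 544
|TD|² = 25 + 121 = 146
|TE|² = 16 + 256 = 272
|TF|² = 4 + 289 = 293
|TG|² = 324 + 256 = 580
D is nearest.

D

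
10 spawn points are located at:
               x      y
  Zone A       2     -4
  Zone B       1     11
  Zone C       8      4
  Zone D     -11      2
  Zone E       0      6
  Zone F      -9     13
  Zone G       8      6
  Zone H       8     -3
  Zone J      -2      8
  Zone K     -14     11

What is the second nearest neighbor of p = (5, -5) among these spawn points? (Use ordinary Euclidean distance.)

Since √ is increasing, it suffices to compare squared distances:
d²(p, Zone A) = (5−2)² + (-5−(-4))² = 9 + 1 = 10
d²(p, Zone B) = (5−1)² + (-5−11)² = 16 + 256 = 272
d²(p, Zone C) = (5−8)² + (-5−4)² = 9 + 81 = 90
d²(p, Zone D) = (5−(-11))² + (-5−2)² = 256 + 49 = 305
d²(p, Zone E) = (5−0)² + (-5−6)² = 25 + 121 = 146
d²(p, Zone F) = (5−(-9))² + (-5−13)² = 196 + 324 = 520
d²(p, Zone G) = (5−8)² + (-5−6)² = 9 + 121 = 130
d²(p, Zone H) = (5−8)² + (-5−(-3))² = 9 + 4 = 13
d²(p, Zone J) = (5−(-2))² + (-5−8)² = 49 + 169 = 218
d²(p, Zone K) = (5−(-14))² + (-5−11)² = 361 + 256 = 617
Sorted ascending: Zone A, Zone H, Zone C, … — the second-nearest is Zone H.

Zone H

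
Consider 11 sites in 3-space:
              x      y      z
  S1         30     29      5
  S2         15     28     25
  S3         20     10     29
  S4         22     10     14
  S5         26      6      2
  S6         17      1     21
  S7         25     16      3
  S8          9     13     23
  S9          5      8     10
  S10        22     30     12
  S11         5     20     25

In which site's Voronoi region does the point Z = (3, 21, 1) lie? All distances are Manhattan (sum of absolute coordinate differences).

S9

d(Z,S1) = |3−30| + |21−29| + |1−5| = 27 + 8 + 4 = 39
d(Z,S2) = |3−15| + |21−28| + |1−25| = 12 + 7 + 24 = 43
d(Z,S3) = |3−20| + |21−10| + |1−29| = 17 + 11 + 28 = 56
d(Z,S4) = |3−22| + |21−10| + |1−14| = 19 + 11 + 13 = 43
d(Z,S5) = |3−26| + |21−6| + |1−2| = 23 + 15 + 1 = 39
d(Z,S6) = |3−17| + |21−1| + |1−21| = 14 + 20 + 20 = 54
d(Z,S7) = |3−25| + |21−16| + |1−3| = 22 + 5 + 2 = 29
d(Z,S8) = |3−9| + |21−13| + |1−23| = 6 + 8 + 22 = 36
d(Z,S9) = |3−5| + |21−8| + |1−10| = 2 + 13 + 9 = 24
d(Z, S10) = |3−22| + |21−30| + |1−12| = 19 + 9 + 11 = 39
d(Z, S11) = |3−5| + |21−20| + |1−25| = 2 + 1 + 24 = 27
The smallest is to S9, so Z lies in the Voronoi region of S9.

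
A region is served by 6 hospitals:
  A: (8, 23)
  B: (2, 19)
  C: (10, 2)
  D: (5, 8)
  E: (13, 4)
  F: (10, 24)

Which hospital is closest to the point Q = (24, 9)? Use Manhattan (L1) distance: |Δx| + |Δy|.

d(Q,A) = 16 + 14 = 30
d(Q,B) = 22 + 10 = 32
d(Q,C) = 14 + 7 = 21
d(Q,D) = 19 + 1 = 20
d(Q,E) = 11 + 5 = 16
d(Q,F) = 14 + 15 = 29
Minimum is at E.

E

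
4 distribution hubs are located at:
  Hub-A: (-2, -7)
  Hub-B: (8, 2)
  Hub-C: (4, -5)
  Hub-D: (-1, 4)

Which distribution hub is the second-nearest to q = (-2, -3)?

Hub-C

Since √ is increasing, it suffices to compare squared distances:
d²(q, Hub-A) = (-2−(-2))² + (-3−(-7))² = 0 + 16 = 16
d²(q, Hub-B) = (-2−8)² + (-3−2)² = 100 + 25 = 125
d²(q, Hub-C) = (-2−4)² + (-3−(-5))² = 36 + 4 = 40
d²(q, Hub-D) = (-2−(-1))² + (-3−4)² = 1 + 49 = 50
Sorted ascending: Hub-A, Hub-C, Hub-D, … — the second-nearest is Hub-C.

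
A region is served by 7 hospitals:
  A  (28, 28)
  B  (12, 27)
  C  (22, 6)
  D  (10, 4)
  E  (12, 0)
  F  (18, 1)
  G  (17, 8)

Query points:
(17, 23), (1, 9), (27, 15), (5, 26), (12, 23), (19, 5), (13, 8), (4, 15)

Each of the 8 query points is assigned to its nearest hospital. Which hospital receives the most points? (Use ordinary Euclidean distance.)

(17, 23) — d² to each: A:146, B:41, C:314, D:410, E:554, F:485, G:225 → nearest is B
(1, 9) — d² to each: A:1090, B:445, C:450, D:106, E:202, F:353, G:257 → nearest is D
(27, 15) — d² to each: A:170, B:369, C:106, D:410, E:450, F:277, G:149 → nearest is C
(5, 26) — d² to each: A:533, B:50, C:689, D:509, E:725, F:794, G:468 → nearest is B
(12, 23) — d² to each: A:281, B:16, C:389, D:365, E:529, F:520, G:250 → nearest is B
(19, 5) — d² to each: A:610, B:533, C:10, D:82, E:74, F:17, G:13 → nearest is C
(13, 8) — d² to each: A:625, B:362, C:85, D:25, E:65, F:74, G:16 → nearest is G
(4, 15) — d² to each: A:745, B:208, C:405, D:157, E:289, F:392, G:218 → nearest is D
Tally — B:3, C:2, D:2, G:1. B captures the most (3).

B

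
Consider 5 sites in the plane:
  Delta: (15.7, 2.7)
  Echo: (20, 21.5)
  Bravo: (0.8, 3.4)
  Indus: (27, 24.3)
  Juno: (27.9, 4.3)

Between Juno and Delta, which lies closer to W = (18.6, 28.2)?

Juno

Compare squared distances:
d²(W, Juno) = (18.6−27.9)² + (28.2−4.3)² = 86.49 + 571.21 = 657.7
d²(W, Delta) = (18.6−15.7)² + (28.2−2.7)² = 8.41 + 650.25 = 658.66
657.7 < 658.66, so Juno is closer.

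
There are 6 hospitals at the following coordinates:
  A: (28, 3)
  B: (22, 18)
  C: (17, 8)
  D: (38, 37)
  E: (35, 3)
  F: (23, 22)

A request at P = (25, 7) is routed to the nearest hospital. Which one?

Compare squared distances (the ordering matches that of the actual distances):
|PA|² = 9 + 16 = 25
|PB|² = 9 + 121 = 130
|PC|² = 64 + 1 = 65
|PD|² = 169 + 900 = 1069
|PE|² = 100 + 16 = 116
|PF|² = 4 + 225 = 229
Minimum is at A.

A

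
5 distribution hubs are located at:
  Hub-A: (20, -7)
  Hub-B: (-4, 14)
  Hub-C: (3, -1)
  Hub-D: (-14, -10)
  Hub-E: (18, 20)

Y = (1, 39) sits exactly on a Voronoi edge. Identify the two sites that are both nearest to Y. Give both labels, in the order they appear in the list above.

Squared distances from Y to each site:
d²(Y, Hub-A) = (1−20)² + (39−(-7))² = 361 + 2116 = 2477
d²(Y, Hub-B) = (1−(-4))² + (39−14)² = 25 + 625 = 650
d²(Y, Hub-C) = (1−3)² + (39−(-1))² = 4 + 1600 = 1604
d²(Y, Hub-D) = (1−(-14))² + (39−(-10))² = 225 + 2401 = 2626
d²(Y, Hub-E) = (1−18)² + (39−20)² = 289 + 361 = 650
Y is equidistant from Hub-B and Hub-E (both at squared distance 650), and every other site is strictly farther — so Y lies on the Hub-B–Hub-E Voronoi edge.

Hub-B and Hub-E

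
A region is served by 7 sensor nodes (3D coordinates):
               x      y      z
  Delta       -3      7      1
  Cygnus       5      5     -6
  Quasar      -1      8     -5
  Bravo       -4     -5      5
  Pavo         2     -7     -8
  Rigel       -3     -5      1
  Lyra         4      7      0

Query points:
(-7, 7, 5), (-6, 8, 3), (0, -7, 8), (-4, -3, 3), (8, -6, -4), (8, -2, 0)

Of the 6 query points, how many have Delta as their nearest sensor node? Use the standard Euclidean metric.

2

(-7, 7, 5) — d² to each: Delta:32, Cygnus:269, Quasar:137, Bravo:153, Pavo:446, Rigel:176, Lyra:146 → nearest is Delta
(-6, 8, 3) — d² to each: Delta:14, Cygnus:211, Quasar:89, Bravo:177, Pavo:410, Rigel:182, Lyra:110 → nearest is Delta
(0, -7, 8) — d² to each: Delta:254, Cygnus:365, Quasar:395, Bravo:29, Pavo:260, Rigel:62, Lyra:276 → nearest is Bravo
(-4, -3, 3) — d² to each: Delta:105, Cygnus:226, Quasar:194, Bravo:8, Pavo:173, Rigel:9, Lyra:173 → nearest is Bravo
(8, -6, -4) — d² to each: Delta:315, Cygnus:134, Quasar:278, Bravo:226, Pavo:53, Rigel:147, Lyra:201 → nearest is Pavo
(8, -2, 0) — d² to each: Delta:203, Cygnus:94, Quasar:206, Bravo:178, Pavo:125, Rigel:131, Lyra:97 → nearest is Cygnus
2 of the 6 points have Delta as nearest.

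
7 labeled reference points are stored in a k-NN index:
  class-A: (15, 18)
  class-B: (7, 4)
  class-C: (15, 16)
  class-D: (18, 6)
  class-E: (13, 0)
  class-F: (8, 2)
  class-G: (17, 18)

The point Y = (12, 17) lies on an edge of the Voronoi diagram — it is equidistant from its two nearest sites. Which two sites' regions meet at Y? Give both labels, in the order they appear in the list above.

Squared distances from Y to each site:
d²(Y, class-A) = (12−15)² + (17−18)² = 9 + 1 = 10
d²(Y, class-B) = (12−7)² + (17−4)² = 25 + 169 = 194
d²(Y, class-C) = (12−15)² + (17−16)² = 9 + 1 = 10
d²(Y, class-D) = (12−18)² + (17−6)² = 36 + 121 = 157
d²(Y, class-E) = (12−13)² + (17−0)² = 1 + 289 = 290
d²(Y, class-F) = (12−8)² + (17−2)² = 16 + 225 = 241
d²(Y, class-G) = (12−17)² + (17−18)² = 25 + 1 = 26
Y is equidistant from class-A and class-C (both at squared distance 10), and every other site is strictly farther — so Y lies on the class-A–class-C Voronoi edge.

class-A and class-C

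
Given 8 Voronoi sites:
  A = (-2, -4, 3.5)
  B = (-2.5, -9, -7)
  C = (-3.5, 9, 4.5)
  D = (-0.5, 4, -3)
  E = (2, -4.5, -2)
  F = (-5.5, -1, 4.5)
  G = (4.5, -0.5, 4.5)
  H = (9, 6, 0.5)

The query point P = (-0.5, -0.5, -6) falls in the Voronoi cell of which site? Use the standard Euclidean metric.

Since √ is increasing, it suffices to compare squared distances:
|PA|² = 2.25 + 12.25 + 90.25 = 104.75
|PB|² = 4 + 72.25 + 1 = 77.25
|PC|² = 9 + 90.25 + 110.25 = 209.5
|PD|² = 0 + 20.25 + 9 = 29.25
|PE|² = 6.25 + 16 + 16 = 38.25
|PF|² = 25 + 0.25 + 110.25 = 135.5
|PG|² = 25 + 0 + 110.25 = 135.25
|PH|² = 90.25 + 42.25 + 42.25 = 174.75
D is nearest.

D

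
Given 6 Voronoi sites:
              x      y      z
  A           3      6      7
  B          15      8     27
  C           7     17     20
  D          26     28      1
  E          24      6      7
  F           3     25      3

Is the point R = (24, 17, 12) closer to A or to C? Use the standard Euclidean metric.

Compare squared distances:
|RA|² = (24−3)² + (17−6)² + (12−7)² = 441 + 121 + 25 = 587
|RC|² = (24−7)² + (17−17)² + (12−20)² = 289 + 0 + 64 = 353
587 > 353, so C is closer.

C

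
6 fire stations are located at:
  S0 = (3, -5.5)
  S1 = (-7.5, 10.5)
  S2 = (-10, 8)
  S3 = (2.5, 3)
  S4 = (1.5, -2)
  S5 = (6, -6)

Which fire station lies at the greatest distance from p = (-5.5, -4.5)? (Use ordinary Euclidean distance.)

Squared Euclidean distances:
|pS0|² = (-5.5−3)² + (-4.5−(-5.5))² = 72.25 + 1 = 73.25
|pS1|² = (-5.5−(-7.5))² + (-4.5−10.5)² = 4 + 225 = 229
|pS2|² = (-5.5−(-10))² + (-4.5−8)² = 20.25 + 156.25 = 176.5
|pS3|² = (-5.5−2.5)² + (-4.5−3)² = 64 + 56.25 = 120.25
|pS4|² = (-5.5−1.5)² + (-4.5−(-2))² = 49 + 6.25 = 55.25
|pS5|² = (-5.5−6)² + (-4.5−(-6))² = 132.25 + 2.25 = 134.5
The largest is to S1.

S1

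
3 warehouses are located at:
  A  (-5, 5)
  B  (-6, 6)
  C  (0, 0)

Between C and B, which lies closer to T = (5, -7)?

C

Compare squared distances:
|TC|² = (5−0)² + (-7−0)² = 25 + 49 = 74
|TB|² = (5−(-6))² + (-7−6)² = 121 + 169 = 290
74 < 290, so C is closer.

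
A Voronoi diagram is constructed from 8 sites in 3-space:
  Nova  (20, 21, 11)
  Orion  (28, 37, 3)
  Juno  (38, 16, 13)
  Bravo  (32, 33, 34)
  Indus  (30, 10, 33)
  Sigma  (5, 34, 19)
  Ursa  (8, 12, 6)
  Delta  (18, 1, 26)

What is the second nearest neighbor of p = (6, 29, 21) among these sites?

Since √ is increasing, it suffices to compare squared distances:
d²(p, Nova) = 196 + 64 + 100 = 360
d²(p, Orion) = 484 + 64 + 324 = 872
d²(p, Juno) = 1024 + 169 + 64 = 1257
d²(p, Bravo) = 676 + 16 + 169 = 861
d²(p, Indus) = 576 + 361 + 144 = 1081
d²(p, Sigma) = 1 + 25 + 4 = 30
d²(p, Ursa) = 4 + 289 + 225 = 518
d²(p, Delta) = 144 + 784 + 25 = 953
Sorted ascending: Sigma, Nova, Ursa, … — the second-nearest is Nova.

Nova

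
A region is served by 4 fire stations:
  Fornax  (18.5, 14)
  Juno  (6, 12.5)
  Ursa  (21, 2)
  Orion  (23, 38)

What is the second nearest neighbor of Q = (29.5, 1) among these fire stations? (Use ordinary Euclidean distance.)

Compare squared distances (the ordering matches that of the actual distances):
d²(Q, Fornax) = (29.5−18.5)² + (1−14)² = 121 + 169 = 290
d²(Q, Juno) = (29.5−6)² + (1−12.5)² = 552.25 + 132.25 = 684.5
d²(Q, Ursa) = (29.5−21)² + (1−2)² = 72.25 + 1 = 73.25
d²(Q, Orion) = (29.5−23)² + (1−38)² = 42.25 + 1369 = 1411.25
Sorted ascending: Ursa, Fornax, Juno, … — the second-nearest is Fornax.

Fornax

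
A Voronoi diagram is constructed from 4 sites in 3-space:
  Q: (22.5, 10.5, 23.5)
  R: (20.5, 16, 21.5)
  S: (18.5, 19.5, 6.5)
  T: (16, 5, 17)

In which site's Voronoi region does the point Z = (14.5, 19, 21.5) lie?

Squared Euclidean distances:
|ZQ|² = (14.5−22.5)² + (19−10.5)² + (21.5−23.5)² = 64 + 72.25 + 4 = 140.25
|ZR|² = (14.5−20.5)² + (19−16)² + (21.5−21.5)² = 36 + 9 + 0 = 45
|ZS|² = (14.5−18.5)² + (19−19.5)² + (21.5−6.5)² = 16 + 0.25 + 225 = 241.25
|ZT|² = (14.5−16)² + (19−5)² + (21.5−17)² = 2.25 + 196 + 20.25 = 218.5
Minimum is at R.

R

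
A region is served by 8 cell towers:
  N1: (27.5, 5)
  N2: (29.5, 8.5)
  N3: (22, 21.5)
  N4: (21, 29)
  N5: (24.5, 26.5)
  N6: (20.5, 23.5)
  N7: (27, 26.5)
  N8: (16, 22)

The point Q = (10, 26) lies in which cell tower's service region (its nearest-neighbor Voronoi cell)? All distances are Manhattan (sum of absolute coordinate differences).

d(Q,N1) = 17.5 + 21 = 38.5
d(Q,N2) = 19.5 + 17.5 = 37
d(Q,N3) = 12 + 4.5 = 16.5
d(Q,N4) = 11 + 3 = 14
d(Q,N5) = 14.5 + 0.5 = 15
d(Q,N6) = 10.5 + 2.5 = 13
d(Q,N7) = 17 + 0.5 = 17.5
d(Q,N8) = 6 + 4 = 10
Minimum is at N8.

N8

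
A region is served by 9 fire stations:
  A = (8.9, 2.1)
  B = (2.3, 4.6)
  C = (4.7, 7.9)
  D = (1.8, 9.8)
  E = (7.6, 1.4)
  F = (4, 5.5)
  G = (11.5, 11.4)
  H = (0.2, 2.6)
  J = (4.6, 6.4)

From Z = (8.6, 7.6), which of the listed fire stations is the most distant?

H

Since √ is increasing, it suffices to compare squared distances:
|ZA|² = (8.6−8.9)² + (7.6−2.1)² = 0.09 + 30.25 = 30.34
|ZB|² = (8.6−2.3)² + (7.6−4.6)² = 39.69 + 9 = 48.69
|ZC|² = (8.6−4.7)² + (7.6−7.9)² = 15.21 + 0.09 = 15.3
|ZD|² = (8.6−1.8)² + (7.6−9.8)² = 46.24 + 4.84 = 51.08
|ZE|² = (8.6−7.6)² + (7.6−1.4)² = 1 + 38.44 = 39.44
|ZF|² = (8.6−4)² + (7.6−5.5)² = 21.16 + 4.41 = 25.57
|ZG|² = (8.6−11.5)² + (7.6−11.4)² = 8.41 + 14.44 = 22.85
|ZH|² = (8.6−0.2)² + (7.6−2.6)² = 70.56 + 25 = 95.56
|ZJ|² = (8.6−4.6)² + (7.6−6.4)² = 16 + 1.44 = 17.44
The largest is to H.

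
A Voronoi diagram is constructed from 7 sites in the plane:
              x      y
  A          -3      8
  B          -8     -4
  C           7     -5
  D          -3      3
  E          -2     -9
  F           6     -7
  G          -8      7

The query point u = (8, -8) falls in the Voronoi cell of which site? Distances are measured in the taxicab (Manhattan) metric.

F

d(u,A) = |8−(-3)| + |-8−8| = 11 + 16 = 27
d(u,B) = |8−(-8)| + |-8−(-4)| = 16 + 4 = 20
d(u,C) = |8−7| + |-8−(-5)| = 1 + 3 = 4
d(u,D) = |8−(-3)| + |-8−3| = 11 + 11 = 22
d(u,E) = |8−(-2)| + |-8−(-9)| = 10 + 1 = 11
d(u,F) = |8−6| + |-8−(-7)| = 2 + 1 = 3
d(u,G) = |8−(-8)| + |-8−7| = 16 + 15 = 31
F is nearest.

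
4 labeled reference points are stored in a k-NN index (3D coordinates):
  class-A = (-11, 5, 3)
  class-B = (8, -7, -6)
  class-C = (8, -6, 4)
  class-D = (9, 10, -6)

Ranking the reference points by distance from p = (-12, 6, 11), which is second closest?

class-C

Squared Euclidean distances:
d²(p, class-A) = (-12−(-11))² + (6−5)² + (11−3)² = 1 + 1 + 64 = 66
d²(p, class-B) = (-12−8)² + (6−(-7))² + (11−(-6))² = 400 + 169 + 289 = 858
d²(p, class-C) = (-12−8)² + (6−(-6))² + (11−4)² = 400 + 144 + 49 = 593
d²(p, class-D) = (-12−9)² + (6−10)² + (11−(-6))² = 441 + 16 + 289 = 746
Sorted ascending: class-A, class-C, class-D, … — the second-nearest is class-C.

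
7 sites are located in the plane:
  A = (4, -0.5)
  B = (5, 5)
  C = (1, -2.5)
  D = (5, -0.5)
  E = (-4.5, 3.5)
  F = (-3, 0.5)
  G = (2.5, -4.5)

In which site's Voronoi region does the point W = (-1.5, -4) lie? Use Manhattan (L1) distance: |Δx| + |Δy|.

d(W,A) = |-1.5−4| + |-4−(-0.5)| = 5.5 + 3.5 = 9
d(W,B) = |-1.5−5| + |-4−5| = 6.5 + 9 = 15.5
d(W,C) = |-1.5−1| + |-4−(-2.5)| = 2.5 + 1.5 = 4
d(W,D) = |-1.5−5| + |-4−(-0.5)| = 6.5 + 3.5 = 10
d(W,E) = |-1.5−(-4.5)| + |-4−3.5| = 3 + 7.5 = 10.5
d(W,F) = |-1.5−(-3)| + |-4−0.5| = 1.5 + 4.5 = 6
d(W,G) = |-1.5−2.5| + |-4−(-4.5)| = 4 + 0.5 = 4.5
The smallest is to C, so W lies in the Voronoi region of C.

C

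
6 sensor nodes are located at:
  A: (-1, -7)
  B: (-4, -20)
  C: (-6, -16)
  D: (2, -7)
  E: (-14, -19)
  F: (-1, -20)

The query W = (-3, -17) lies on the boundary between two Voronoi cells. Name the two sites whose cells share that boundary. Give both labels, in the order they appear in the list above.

Squared distances from W to each site:
|WA|² = (-3−(-1))² + (-17−(-7))² = 4 + 100 = 104
|WB|² = (-3−(-4))² + (-17−(-20))² = 1 + 9 = 10
|WC|² = (-3−(-6))² + (-17−(-16))² = 9 + 1 = 10
|WD|² = (-3−2)² + (-17−(-7))² = 25 + 100 = 125
|WE|² = (-3−(-14))² + (-17−(-19))² = 121 + 4 = 125
|WF|² = (-3−(-1))² + (-17−(-20))² = 4 + 9 = 13
W is equidistant from B and C (both at squared distance 10), and every other site is strictly farther — so W lies on the B–C Voronoi edge.

B and C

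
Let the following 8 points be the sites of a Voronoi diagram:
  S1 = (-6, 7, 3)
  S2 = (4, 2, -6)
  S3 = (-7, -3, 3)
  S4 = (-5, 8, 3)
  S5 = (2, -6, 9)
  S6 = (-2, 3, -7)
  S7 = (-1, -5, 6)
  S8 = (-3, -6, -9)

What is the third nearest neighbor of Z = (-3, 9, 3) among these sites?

Squared Euclidean distances:
|ZS1|² = (-3−(-6))² + (9−7)² + (3−3)² = 9 + 4 + 0 = 13
|ZS2|² = (-3−4)² + (9−2)² + (3−(-6))² = 49 + 49 + 81 = 179
|ZS3|² = (-3−(-7))² + (9−(-3))² + (3−3)² = 16 + 144 + 0 = 160
|ZS4|² = (-3−(-5))² + (9−8)² + (3−3)² = 4 + 1 + 0 = 5
|ZS5|² = (-3−2)² + (9−(-6))² + (3−9)² = 25 + 225 + 36 = 286
|ZS6|² = (-3−(-2))² + (9−3)² + (3−(-7))² = 1 + 36 + 100 = 137
|ZS7|² = (-3−(-1))² + (9−(-5))² + (3−6)² = 4 + 196 + 9 = 209
|ZS8|² = (-3−(-3))² + (9−(-6))² + (3−(-9))² = 0 + 225 + 144 = 369
Sorted ascending: S4, S1, S6, S3, … — the third-nearest is S6.

S6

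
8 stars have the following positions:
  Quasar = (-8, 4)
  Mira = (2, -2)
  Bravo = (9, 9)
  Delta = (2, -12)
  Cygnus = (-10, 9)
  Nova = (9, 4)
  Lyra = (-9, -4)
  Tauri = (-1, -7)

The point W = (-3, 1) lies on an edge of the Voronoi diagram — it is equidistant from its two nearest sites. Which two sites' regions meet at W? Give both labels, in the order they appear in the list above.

Quasar and Mira

Squared distances from W to each site:
d²(W, Quasar) = (-3−(-8))² + (1−4)² = 25 + 9 = 34
d²(W, Mira) = (-3−2)² + (1−(-2))² = 25 + 9 = 34
d²(W, Bravo) = (-3−9)² + (1−9)² = 144 + 64 = 208
d²(W, Delta) = (-3−2)² + (1−(-12))² = 25 + 169 = 194
d²(W, Cygnus) = (-3−(-10))² + (1−9)² = 49 + 64 = 113
d²(W, Nova) = (-3−9)² + (1−4)² = 144 + 9 = 153
d²(W, Lyra) = (-3−(-9))² + (1−(-4))² = 36 + 25 = 61
d²(W, Tauri) = (-3−(-1))² + (1−(-7))² = 4 + 64 = 68
W is equidistant from Quasar and Mira (both at squared distance 34), and every other site is strictly farther — so W lies on the Quasar–Mira Voronoi edge.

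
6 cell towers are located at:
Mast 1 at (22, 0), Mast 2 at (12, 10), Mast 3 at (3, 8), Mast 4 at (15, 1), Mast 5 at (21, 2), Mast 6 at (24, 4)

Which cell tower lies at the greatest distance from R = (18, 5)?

Squared Euclidean distances:
d²(R, Mast 1) = (18−22)² + (5−0)² = 16 + 25 = 41
d²(R, Mast 2) = (18−12)² + (5−10)² = 36 + 25 = 61
d²(R, Mast 3) = (18−3)² + (5−8)² = 225 + 9 = 234
d²(R, Mast 4) = (18−15)² + (5−1)² = 9 + 16 = 25
d²(R, Mast 5) = (18−21)² + (5−2)² = 9 + 9 = 18
d²(R, Mast 6) = (18−24)² + (5−4)² = 36 + 1 = 37
The largest is to Mast 3.

Mast 3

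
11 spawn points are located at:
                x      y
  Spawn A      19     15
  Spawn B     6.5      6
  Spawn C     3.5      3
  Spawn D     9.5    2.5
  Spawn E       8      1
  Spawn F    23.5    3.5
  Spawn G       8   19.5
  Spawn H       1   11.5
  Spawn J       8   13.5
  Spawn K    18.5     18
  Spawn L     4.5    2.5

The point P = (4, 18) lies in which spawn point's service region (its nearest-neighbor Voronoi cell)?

Squared Euclidean distances:
d²(P, Spawn A) = (4−19)² + (18−15)² = 225 + 9 = 234
d²(P, Spawn B) = (4−6.5)² + (18−6)² = 6.25 + 144 = 150.25
d²(P, Spawn C) = (4−3.5)² + (18−3)² = 0.25 + 225 = 225.25
d²(P, Spawn D) = (4−9.5)² + (18−2.5)² = 30.25 + 240.25 = 270.5
d²(P, Spawn E) = (4−8)² + (18−1)² = 16 + 289 = 305
d²(P, Spawn F) = (4−23.5)² + (18−3.5)² = 380.25 + 210.25 = 590.5
d²(P, Spawn G) = (4−8)² + (18−19.5)² = 16 + 2.25 = 18.25
d²(P, Spawn H) = (4−1)² + (18−11.5)² = 9 + 42.25 = 51.25
d²(P, Spawn J) = (4−8)² + (18−13.5)² = 16 + 20.25 = 36.25
d²(P, Spawn K) = (4−18.5)² + (18−18)² = 210.25 + 0 = 210.25
d²(P, Spawn L) = (4−4.5)² + (18−2.5)² = 0.25 + 240.25 = 240.5
Spawn G is nearest.

Spawn G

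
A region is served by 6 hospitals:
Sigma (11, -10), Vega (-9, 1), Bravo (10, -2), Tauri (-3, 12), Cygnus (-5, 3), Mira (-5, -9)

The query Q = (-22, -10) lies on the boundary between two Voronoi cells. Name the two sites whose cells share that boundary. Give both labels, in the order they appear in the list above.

Squared distances from Q to each site:
d²(Q, Sigma) = (-22−11)² + (-10−(-10))² = 1089 + 0 = 1089
d²(Q, Vega) = (-22−(-9))² + (-10−1)² = 169 + 121 = 290
d²(Q, Bravo) = (-22−10)² + (-10−(-2))² = 1024 + 64 = 1088
d²(Q, Tauri) = (-22−(-3))² + (-10−12)² = 361 + 484 = 845
d²(Q, Cygnus) = (-22−(-5))² + (-10−3)² = 289 + 169 = 458
d²(Q, Mira) = (-22−(-5))² + (-10−(-9))² = 289 + 1 = 290
Q is equidistant from Vega and Mira (both at squared distance 290), and every other site is strictly farther — so Q lies on the Vega–Mira Voronoi edge.

Vega and Mira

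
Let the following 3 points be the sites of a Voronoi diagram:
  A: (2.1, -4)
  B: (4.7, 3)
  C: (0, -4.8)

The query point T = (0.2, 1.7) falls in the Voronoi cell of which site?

Squared Euclidean distances:
|TA|² = (0.2−2.1)² + (1.7−(-4))² = 3.61 + 32.49 = 36.1
|TB|² = (0.2−4.7)² + (1.7−3)² = 20.25 + 1.69 = 21.94
|TC|² = (0.2−0)² + (1.7−(-4.8))² = 0.04 + 42.25 = 42.29
Minimum is at B.

B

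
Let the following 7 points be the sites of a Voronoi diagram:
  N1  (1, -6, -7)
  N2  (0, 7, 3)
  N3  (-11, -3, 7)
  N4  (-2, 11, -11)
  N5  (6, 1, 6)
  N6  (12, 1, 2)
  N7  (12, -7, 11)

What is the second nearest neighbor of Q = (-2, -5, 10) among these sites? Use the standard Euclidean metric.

N5

Since √ is increasing, it suffices to compare squared distances:
|QN1|² = 9 + 1 + 289 = 299
|QN2|² = 4 + 144 + 49 = 197
|QN3|² = 81 + 4 + 9 = 94
|QN4|² = 0 + 256 + 441 = 697
|QN5|² = 64 + 36 + 16 = 116
|QN6|² = 196 + 36 + 64 = 296
|QN7|² = 196 + 4 + 1 = 201
Sorted ascending: N3, N5, N2, … — the second-nearest is N5.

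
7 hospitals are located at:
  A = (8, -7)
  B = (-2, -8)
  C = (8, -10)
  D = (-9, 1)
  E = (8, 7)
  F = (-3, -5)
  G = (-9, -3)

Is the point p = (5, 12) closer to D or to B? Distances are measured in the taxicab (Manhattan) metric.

D

d(p,D) = |5−(-9)| + |12−1| = 14 + 11 = 25
d(p,B) = |5−(-2)| + |12−(-8)| = 7 + 20 = 27
25 < 27, so D is closer.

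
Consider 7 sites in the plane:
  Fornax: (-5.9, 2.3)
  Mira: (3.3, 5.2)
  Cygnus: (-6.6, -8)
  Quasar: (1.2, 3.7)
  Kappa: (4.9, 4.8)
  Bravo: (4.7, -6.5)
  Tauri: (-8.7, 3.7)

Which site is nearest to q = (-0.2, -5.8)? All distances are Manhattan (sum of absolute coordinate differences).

Bravo

d(q, Fornax) = |-0.2−(-5.9)| + |-5.8−2.3| = 5.7 + 8.1 = 13.8
d(q, Mira) = |-0.2−3.3| + |-5.8−5.2| = 3.5 + 11 = 14.5
d(q, Cygnus) = |-0.2−(-6.6)| + |-5.8−(-8)| = 6.4 + 2.2 = 8.6
d(q, Quasar) = |-0.2−1.2| + |-5.8−3.7| = 1.4 + 9.5 = 10.9
d(q, Kappa) = |-0.2−4.9| + |-5.8−4.8| = 5.1 + 10.6 = 15.7
d(q, Bravo) = |-0.2−4.7| + |-5.8−(-6.5)| = 4.9 + 0.7 = 5.6
d(q, Tauri) = |-0.2−(-8.7)| + |-5.8−3.7| = 8.5 + 9.5 = 18
Bravo is nearest.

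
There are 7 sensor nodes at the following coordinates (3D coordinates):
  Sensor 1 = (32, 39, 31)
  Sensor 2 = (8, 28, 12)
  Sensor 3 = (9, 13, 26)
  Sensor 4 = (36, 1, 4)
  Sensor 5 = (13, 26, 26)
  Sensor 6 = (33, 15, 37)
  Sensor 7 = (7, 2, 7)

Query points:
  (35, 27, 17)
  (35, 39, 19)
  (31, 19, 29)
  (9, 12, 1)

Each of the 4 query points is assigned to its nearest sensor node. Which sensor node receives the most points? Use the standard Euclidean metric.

Sensor 1

(35, 27, 17) — d² to each: Sensor 1:349, Sensor 2:755, Sensor 3:953, Sensor 4:846, Sensor 5:566, Sensor 6:548, Sensor 7:1509 → nearest is Sensor 1
(35, 39, 19) — d² to each: Sensor 1:153, Sensor 2:899, Sensor 3:1401, Sensor 4:1670, Sensor 5:702, Sensor 6:904, Sensor 7:2297 → nearest is Sensor 1
(31, 19, 29) — d² to each: Sensor 1:405, Sensor 2:899, Sensor 3:529, Sensor 4:974, Sensor 5:382, Sensor 6:84, Sensor 7:1349 → nearest is Sensor 6
(9, 12, 1) — d² to each: Sensor 1:2158, Sensor 2:378, Sensor 3:626, Sensor 4:859, Sensor 5:837, Sensor 6:1881, Sensor 7:140 → nearest is Sensor 7
Tally — Sensor 1:2, Sensor 6:1, Sensor 7:1. Sensor 1 captures the most (2).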